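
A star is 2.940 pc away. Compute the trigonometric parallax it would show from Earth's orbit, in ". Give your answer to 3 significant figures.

p = 1/d = 1/2.94 = 0.34014 arcsec.

0.340 "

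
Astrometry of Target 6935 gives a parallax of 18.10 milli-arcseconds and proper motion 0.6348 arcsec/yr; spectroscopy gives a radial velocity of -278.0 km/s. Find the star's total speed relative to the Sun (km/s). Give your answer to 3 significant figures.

324 km/s

d = 1/p = 1/0.01810″ = 55.249 pc.
v_t = 4.740 μ d = 4.740 × 0.6348 × 55.249 = 166.24 km/s.
v = √(v_r² + v_t²) = √((-278.0)² + 166.24²) = √104920 = 323.91 km/s.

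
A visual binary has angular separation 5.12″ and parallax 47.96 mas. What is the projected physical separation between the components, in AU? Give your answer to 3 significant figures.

107 AU

d = 1/p = 1/0.04796″ = 20.851 pc.
At distance d (pc), an angle of θ arcsec spans θ·d AU: s = 5.12 × 20.851 = 106.76 AU.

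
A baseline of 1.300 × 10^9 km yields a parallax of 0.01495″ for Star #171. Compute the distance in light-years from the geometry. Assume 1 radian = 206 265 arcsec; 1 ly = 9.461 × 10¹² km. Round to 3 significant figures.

θ = 0.01495″ = 0.01495/206265 = 7.2480 × 10^-8 rad.
d = B/θ = (1.300 × 10^9) / (7.2480 × 10^-8) = 1.7936 × 10^16 km = (1.7936 × 10^16) / (9.461 × 10^12) ly = 1895.8 ly.

1900 ly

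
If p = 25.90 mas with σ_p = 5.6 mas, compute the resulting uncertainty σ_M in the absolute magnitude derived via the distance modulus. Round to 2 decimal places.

σ_M = 0.47 mag

M = m − 5 log₁₀ d + 5 = m + 5 log₁₀ p + 5, so ∂M/∂p = 5/(p ln 10).
σ_M = (5/ln 10) · (σ_p/p) = 2.1715 × 5.6/25.90 = 2.1715 × 0.21622 = 0.46952.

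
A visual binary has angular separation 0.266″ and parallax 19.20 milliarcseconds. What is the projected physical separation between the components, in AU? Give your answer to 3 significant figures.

d = 1/p = 1/0.01920″ = 52.083 pc.
At distance d (pc), an angle of θ arcsec spans θ·d AU: s = 0.266 × 52.083 = 13.854 AU.

13.9 AU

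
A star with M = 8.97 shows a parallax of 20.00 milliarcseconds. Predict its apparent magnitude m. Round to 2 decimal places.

m = 12.46

d = 1/p = 1/0.02000″ = 50 pc.
m − M = 5 log₁₀ d − 5 = 5 log₁₀(50) − 5 = 8.4949 − 5 = 3.4949.
m = M + (m − M) = 8.97 + 3.4949 = 12.46.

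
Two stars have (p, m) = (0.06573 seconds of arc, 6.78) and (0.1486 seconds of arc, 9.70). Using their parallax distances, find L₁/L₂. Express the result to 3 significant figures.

d₁ = 1/p₁ = 1/0.06573″ = 15.214 pc; d₂ = 1/p₂ = 1/0.1486″ = 6.7295 pc.
M₁ = m₁ − 5 log₁₀ d₁ + 5 = 6.78 − 5.9112 + 5 = 5.8688.
M₂ = 9.70 − 4.1399 + 5 = 10.5601.
L₁/L₂ = 10^(0.4(M₂ − M₁)) = 10^(0.4 × 4.6913) = 10^1.87652 = 75.252.

L₁/L₂ = 75.3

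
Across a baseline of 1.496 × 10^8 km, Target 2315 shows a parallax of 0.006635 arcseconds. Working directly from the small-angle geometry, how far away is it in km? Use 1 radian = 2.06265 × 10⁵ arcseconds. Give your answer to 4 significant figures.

θ = 0.006635″ = 0.006635/206265 = 3.2167 × 10^-8 rad.
d = B/θ = (1.496 × 10^8) / (3.2167 × 10^-8) = 4.6507 × 10^15 km.

4.651 × 10^15 km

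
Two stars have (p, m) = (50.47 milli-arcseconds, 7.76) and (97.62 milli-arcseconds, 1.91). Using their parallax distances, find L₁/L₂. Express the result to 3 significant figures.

d₁ = 1/p₁ = 1/0.05047″ = 19.814 pc; d₂ = 1/p₂ = 1/0.09762″ = 10.244 pc.
M₁ = m₁ − 5 log₁₀ d₁ + 5 = 7.76 − 6.4849 + 5 = 6.2751.
M₂ = 1.91 − 5.0523 + 5 = 1.8577.
L₁/L₂ = 10^(0.4(M₂ − M₁)) = 10^(0.4 × (-4.4174)) = 10^(-1.76696) = 0.017102.

L₁/L₂ = 0.0171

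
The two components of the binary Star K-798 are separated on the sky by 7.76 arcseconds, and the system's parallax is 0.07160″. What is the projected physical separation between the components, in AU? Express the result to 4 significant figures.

d = 1/p = 1/0.07160″ = 13.966 pc.
At distance d (pc), an angle of θ arcsec spans θ·d AU: s = 7.76 × 13.966 = 108.38 AU.

108.4 AU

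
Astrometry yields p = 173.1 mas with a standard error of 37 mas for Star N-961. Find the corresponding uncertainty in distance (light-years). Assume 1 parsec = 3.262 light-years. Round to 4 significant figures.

4.028 ly

d = 1/p, so σ_d = σ_p / p².
σ_d = 0.0370 / (0.1731)² = 0.0370 / 0.029964 = 1.2348 pc = 1.2348 × 3.262 ly = 4.0279 ly.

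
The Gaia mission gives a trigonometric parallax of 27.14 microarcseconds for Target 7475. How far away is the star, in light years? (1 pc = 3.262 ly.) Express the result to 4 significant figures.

120200 light years

p = 27.14 microarcseconds = 0.00002714 arcsec.
d = 1/p = 1/0.00002714 = 36846 pc.
In light-years: 36846 × 3.262 = 1.2019 × 10^5 ly.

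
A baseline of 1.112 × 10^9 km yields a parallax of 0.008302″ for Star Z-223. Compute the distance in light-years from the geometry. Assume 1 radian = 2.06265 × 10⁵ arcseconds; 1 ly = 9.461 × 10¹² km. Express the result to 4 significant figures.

θ = 0.008302″ = 0.008302/206265 = 4.0249 × 10^-8 rad.
d = B/θ = (1.112 × 10^9) / (4.0249 × 10^-8) = 2.7628 × 10^16 km = (2.7628 × 10^16) / (9.461 × 10^12) ly = 2920.2 ly.

2920 ly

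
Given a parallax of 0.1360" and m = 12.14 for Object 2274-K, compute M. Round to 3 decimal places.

M = 12.808

d = 1/p = 1/0.1360″ = 7.3529 pc.
m − M = 5 log₁₀(7.3529) − 5 = 4.3323 − 5 = -0.6677.
M = m − (m − M) = 12.14 − (-0.6677) = 12.808.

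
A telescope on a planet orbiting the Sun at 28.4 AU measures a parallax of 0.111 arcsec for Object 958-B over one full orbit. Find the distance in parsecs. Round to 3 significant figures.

256 pc

With baseline B (in AU) and parallax p (in arcsec), d = B/p parsecs.
d = 28.4 / 0.111 = 255.86 pc.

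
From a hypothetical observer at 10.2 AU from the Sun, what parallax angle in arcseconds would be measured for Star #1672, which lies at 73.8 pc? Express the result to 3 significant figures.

p (arcsec) = B (AU) / d (pc).
p = 10.2 / 73.8 = 0.13821 arcsec.

0.138 arcsec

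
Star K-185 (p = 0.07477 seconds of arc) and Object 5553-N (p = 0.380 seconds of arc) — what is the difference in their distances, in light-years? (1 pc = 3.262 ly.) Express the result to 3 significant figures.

35.0 ly

d_A = 1/0.07477″ = 13.374 pc; d_B = 1/0.3800″ = 2.6316 pc.
|d_B − d_A| = |2.6316 − 13.374| = 10.742 pc = 10.742 × 3.262 ly = 35.04 ly.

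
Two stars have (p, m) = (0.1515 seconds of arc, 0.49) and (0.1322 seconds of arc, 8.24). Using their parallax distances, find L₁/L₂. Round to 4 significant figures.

d₁ = 1/p₁ = 1/0.1515″ = 6.6007 pc; d₂ = 1/p₂ = 1/0.1322″ = 7.5643 pc.
M₁ = m₁ − 5 log₁₀ d₁ + 5 = 0.49 − 4.0979 + 5 = 1.3921.
M₂ = 8.24 − 4.3938 + 5 = 8.8462.
L₁/L₂ = 10^(0.4(M₂ − M₁)) = 10^(0.4 × 7.4541) = 10^2.98164 = 958.61.

L₁/L₂ = 958.6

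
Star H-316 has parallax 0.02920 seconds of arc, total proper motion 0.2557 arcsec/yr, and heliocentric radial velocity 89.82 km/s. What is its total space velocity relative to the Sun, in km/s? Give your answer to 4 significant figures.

d = 1/p = 1/0.02920″ = 34.247 pc.
v_t = 4.740 μ d = 4.740 × 0.2557 × 34.247 = 41.508 km/s.
v = √(v_r² + v_t²) = √(89.82² + 41.508²) = √9790.55 = 98.947 km/s.

98.95 km/s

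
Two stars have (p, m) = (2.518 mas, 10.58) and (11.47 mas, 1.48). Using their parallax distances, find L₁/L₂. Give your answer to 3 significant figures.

d₁ = 1/p₁ = 1/0.002518″ = 397.14 pc; d₂ = 1/p₂ = 1/0.01147″ = 87.184 pc.
M₁ = m₁ − 5 log₁₀ d₁ + 5 = 10.58 − 12.9947 + 5 = 2.5853.
M₂ = 1.48 − 9.7022 + 5 = -3.2222.
L₁/L₂ = 10^(0.4(M₂ − M₁)) = 10^(0.4 × (-5.8075)) = 10^(-2.32300) = 0.0047534.

L₁/L₂ = 0.00475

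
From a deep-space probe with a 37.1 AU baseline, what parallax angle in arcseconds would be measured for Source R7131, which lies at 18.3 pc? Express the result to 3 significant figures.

p (arcsec) = B (AU) / d (pc).
p = 37.1 / 18.3 = 2.0273 arcsec.

2.03 arcsec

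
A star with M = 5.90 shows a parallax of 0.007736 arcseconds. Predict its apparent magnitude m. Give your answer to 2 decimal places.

d = 1/p = 1/0.007736″ = 129.27 pc.
m − M = 5 log₁₀ d − 5 = 5 log₁₀(129.27) − 5 = 10.5575 − 5 = 5.5575.
m = M + (m − M) = 5.90 + 5.5575 = 11.46.

m = 11.46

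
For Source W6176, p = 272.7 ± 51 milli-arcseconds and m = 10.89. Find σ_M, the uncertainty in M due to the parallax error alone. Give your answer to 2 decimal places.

M = m − 5 log₁₀ d + 5 = m + 5 log₁₀ p + 5, so ∂M/∂p = 5/(p ln 10).
σ_M = (5/ln 10) · (σ_p/p) = 2.1715 × 51/272.7 = 2.1715 × 0.18702 = 0.40611.

σ_M = 0.41 mag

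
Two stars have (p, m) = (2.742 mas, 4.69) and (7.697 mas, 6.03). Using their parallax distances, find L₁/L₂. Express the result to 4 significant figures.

d₁ = 1/p₁ = 1/0.002742″ = 364.7 pc; d₂ = 1/p₂ = 1/0.007697″ = 129.92 pc.
M₁ = m₁ − 5 log₁₀ d₁ + 5 = 4.69 − 12.8097 + 5 = -3.1197.
M₂ = 6.03 − 10.5684 + 5 = 0.4616.
L₁/L₂ = 10^(0.4(M₂ − M₁)) = 10^(0.4 × 3.5813) = 10^1.43252 = 27.072.

L₁/L₂ = 27.07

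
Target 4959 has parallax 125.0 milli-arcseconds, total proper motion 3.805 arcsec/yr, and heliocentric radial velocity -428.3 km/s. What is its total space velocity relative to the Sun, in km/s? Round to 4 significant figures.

d = 1/p = 1/0.1250″ = 8 pc.
v_t = 4.740 μ d = 4.740 × 3.805 × 8 = 144.29 km/s.
v = √(v_r² + v_t²) = √((-428.3)² + 144.29²) = √204260 = 451.95 km/s.

452.0 km/s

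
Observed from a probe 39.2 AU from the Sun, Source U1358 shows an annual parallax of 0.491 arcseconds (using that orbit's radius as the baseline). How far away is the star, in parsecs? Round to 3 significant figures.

With baseline B (in AU) and parallax p (in arcsec), d = B/p parsecs.
d = 39.2 / 0.491 = 79.837 pc.

79.8 pc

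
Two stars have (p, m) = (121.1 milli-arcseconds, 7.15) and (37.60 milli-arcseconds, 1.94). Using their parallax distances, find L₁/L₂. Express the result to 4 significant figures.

d₁ = 1/p₁ = 1/0.1211″ = 8.2576 pc; d₂ = 1/p₂ = 1/0.03760″ = 26.596 pc.
M₁ = m₁ − 5 log₁₀ d₁ + 5 = 7.15 − 4.5843 + 5 = 7.5657.
M₂ = 1.94 − 7.1241 + 5 = -0.1841.
L₁/L₂ = 10^(0.4(M₂ − M₁)) = 10^(0.4 × (-7.7498)) = 10^(-3.09992) = 0.00079447.

L₁/L₂ = 0.0007945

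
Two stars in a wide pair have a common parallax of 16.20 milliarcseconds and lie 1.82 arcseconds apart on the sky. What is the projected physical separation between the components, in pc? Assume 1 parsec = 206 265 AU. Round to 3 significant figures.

d = 1/p = 1/0.01620″ = 61.728 pc.
At distance d (pc), an angle of θ arcsec spans θ·d AU: s = 1.82 × 61.728 = 112.34 AU.
= 112.34 / 206265 = 0.00054464 pc.

0.000545 pc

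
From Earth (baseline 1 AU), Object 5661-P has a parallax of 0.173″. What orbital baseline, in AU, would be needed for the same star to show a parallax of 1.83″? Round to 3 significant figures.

10.6 AU

Parallax scales linearly with baseline: p ∝ B, so B = p_target / p_Earth × 1 AU.
B = 1.83 / 0.173 = 10.578 AU.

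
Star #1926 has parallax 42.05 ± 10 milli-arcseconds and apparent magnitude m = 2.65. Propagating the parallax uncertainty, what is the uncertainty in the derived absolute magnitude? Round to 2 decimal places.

σ_M = 0.52 mag

M = m − 5 log₁₀ d + 5 = m + 5 log₁₀ p + 5, so ∂M/∂p = 5/(p ln 10).
σ_M = (5/ln 10) · (σ_p/p) = 2.1715 × 10/42.05 = 2.1715 × 0.23781 = 0.5164.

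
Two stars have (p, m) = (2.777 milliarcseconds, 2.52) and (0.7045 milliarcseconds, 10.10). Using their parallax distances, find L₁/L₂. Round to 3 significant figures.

L₁/L₂ = 69.3

d₁ = 1/p₁ = 1/0.002777″ = 360.1 pc; d₂ = 1/p₂ = 1/0.0007045″ = 1419.4 pc.
M₁ = m₁ − 5 log₁₀ d₁ + 5 = 2.52 − 12.7821 + 5 = -5.2621.
M₂ = 10.10 − 15.7605 + 5 = -0.6605.
L₁/L₂ = 10^(0.4(M₂ − M₁)) = 10^(0.4 × 4.6016) = 10^1.84064 = 69.285.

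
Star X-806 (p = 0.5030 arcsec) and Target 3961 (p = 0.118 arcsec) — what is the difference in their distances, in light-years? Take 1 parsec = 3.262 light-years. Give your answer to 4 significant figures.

d_A = 1/0.5030″ = 1.9881 pc; d_B = 1/0.1180″ = 8.4746 pc.
|d_B − d_A| = |8.4746 − 1.9881| = 6.4865 pc = 6.4865 × 3.262 ly = 21.159 ly.

21.16 ly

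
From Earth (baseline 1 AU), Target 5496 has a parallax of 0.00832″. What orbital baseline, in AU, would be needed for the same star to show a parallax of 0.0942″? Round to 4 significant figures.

Parallax scales linearly with baseline: p ∝ B, so B = p_target / p_Earth × 1 AU.
B = 0.0942 / 0.00832 = 11.322 AU.

11.32 AU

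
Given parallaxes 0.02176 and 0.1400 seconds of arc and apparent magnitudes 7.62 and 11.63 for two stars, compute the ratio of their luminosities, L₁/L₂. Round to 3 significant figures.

L₁/L₂ = 1660

d₁ = 1/p₁ = 1/0.02176″ = 45.956 pc; d₂ = 1/p₂ = 1/0.1400″ = 7.1429 pc.
M₁ = m₁ − 5 log₁₀ d₁ + 5 = 7.62 − 8.3117 + 5 = 4.3083.
M₂ = 11.63 − 4.2694 + 5 = 12.3606.
L₁/L₂ = 10^(0.4(M₂ − M₁)) = 10^(0.4 × 8.0523) = 10^3.22092 = 1663.1.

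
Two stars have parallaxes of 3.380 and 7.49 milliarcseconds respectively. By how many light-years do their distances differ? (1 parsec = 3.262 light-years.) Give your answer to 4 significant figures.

d_A = 1/0.003380″ = 295.86 pc; d_B = 1/0.007490″ = 133.51 pc.
|d_B − d_A| = |133.51 − 295.86| = 162.35 pc = 162.35 × 3.262 ly = 529.59 ly.

529.6 ly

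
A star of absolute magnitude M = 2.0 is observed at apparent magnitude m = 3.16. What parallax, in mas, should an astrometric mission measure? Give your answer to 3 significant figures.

58.6 mas

m − M = 3.16 − 2.0 = 1.16.
d = 10^((m−M)/5 + 1) = 10^1.232 = 17.061 pc.
p = 1/d = 1/17.061 = 0.058613 arcsec = 58.613 mas.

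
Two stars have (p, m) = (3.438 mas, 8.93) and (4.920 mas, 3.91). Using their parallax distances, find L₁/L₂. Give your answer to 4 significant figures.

d₁ = 1/p₁ = 1/0.003438″ = 290.87 pc; d₂ = 1/p₂ = 1/0.004920″ = 203.25 pc.
M₁ = m₁ − 5 log₁₀ d₁ + 5 = 8.93 − 12.3185 + 5 = 1.6115.
M₂ = 3.91 − 11.5402 + 5 = -2.6302.
L₁/L₂ = 10^(0.4(M₂ − M₁)) = 10^(0.4 × (-4.2417)) = 10^(-1.69668) = 0.020106.

L₁/L₂ = 0.02011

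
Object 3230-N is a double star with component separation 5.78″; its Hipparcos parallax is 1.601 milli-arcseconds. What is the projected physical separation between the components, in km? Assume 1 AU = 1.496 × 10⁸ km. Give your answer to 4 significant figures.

d = 1/p = 1/0.001601″ = 624.61 pc.
At distance d (pc), an angle of θ arcsec spans θ·d AU: s = 5.78 × 624.61 = 3610.2 AU.
= 3610.2 × 1.496 × 10⁸ km = 5.4009 × 10^11 km.

5.401 × 10^11 km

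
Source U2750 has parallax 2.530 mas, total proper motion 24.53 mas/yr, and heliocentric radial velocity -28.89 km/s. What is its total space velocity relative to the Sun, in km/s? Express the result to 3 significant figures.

d = 1/p = 1/0.002530″ = 395.26 pc.
μ = 24.53 mas/yr = 0.02453 ″/yr.
v_t = 4.740 μ d = 4.740 × 0.02453 × 395.26 = 45.958 km/s.
v = √(v_r² + v_t²) = √((-28.89)² + 45.958²) = √2946.77 = 54.284 km/s.

54.3 km/s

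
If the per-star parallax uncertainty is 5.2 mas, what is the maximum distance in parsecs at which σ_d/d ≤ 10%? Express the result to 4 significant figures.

19.23 pc

σ_d/d = σ_p/p, so the condition is σ_p/p ≤ 0.10, i.e. p ≥ σ_p/0.10.
p_min = 5.2/0.10 = 52 mas = 0.052 arcsec.
d_max = 1/p_min = 1/0.052 = 19.231 pc.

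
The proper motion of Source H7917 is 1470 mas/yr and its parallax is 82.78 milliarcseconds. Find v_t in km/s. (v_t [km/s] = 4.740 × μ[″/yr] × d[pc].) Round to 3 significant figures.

84.2 km/s

d = 1/p = 1/0.08278″ = 12.08 pc.
μ = 1470 mas/yr = 1.47 ″/yr.
v_t = 4.74 × μ × d = 4.74 × 1.47 × 12.08 = 84.171 km/s.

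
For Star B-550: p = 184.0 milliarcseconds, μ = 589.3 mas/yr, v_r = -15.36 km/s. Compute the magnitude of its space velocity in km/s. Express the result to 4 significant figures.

21.60 km/s

d = 1/p = 1/0.1840″ = 5.4348 pc.
μ = 589.3 mas/yr = 0.5893 ″/yr.
v_t = 4.740 μ d = 4.740 × 0.5893 × 5.4348 = 15.181 km/s.
v = √(v_r² + v_t²) = √((-15.36)² + 15.181²) = √466.392 = 21.596 km/s.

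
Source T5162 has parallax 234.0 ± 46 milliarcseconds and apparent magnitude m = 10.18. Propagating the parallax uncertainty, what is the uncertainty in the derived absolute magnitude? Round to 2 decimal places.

σ_M = 0.43 mag

M = m − 5 log₁₀ d + 5 = m + 5 log₁₀ p + 5, so ∂M/∂p = 5/(p ln 10).
σ_M = (5/ln 10) · (σ_p/p) = 2.1715 × 46/234.0 = 2.1715 × 0.19658 = 0.42687.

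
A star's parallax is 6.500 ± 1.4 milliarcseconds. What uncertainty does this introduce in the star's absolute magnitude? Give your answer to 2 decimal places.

σ_M = 0.47 mag

M = m − 5 log₁₀ d + 5 = m + 5 log₁₀ p + 5, so ∂M/∂p = 5/(p ln 10).
σ_M = (5/ln 10) · (σ_p/p) = 2.1715 × 1.4/6.500 = 2.1715 × 0.21538 = 0.4677.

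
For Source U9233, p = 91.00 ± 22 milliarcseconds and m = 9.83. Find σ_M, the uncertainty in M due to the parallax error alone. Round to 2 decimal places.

σ_M = 0.52 mag

M = m − 5 log₁₀ d + 5 = m + 5 log₁₀ p + 5, so ∂M/∂p = 5/(p ln 10).
σ_M = (5/ln 10) · (σ_p/p) = 2.1715 × 22/91.00 = 2.1715 × 0.24176 = 0.52498.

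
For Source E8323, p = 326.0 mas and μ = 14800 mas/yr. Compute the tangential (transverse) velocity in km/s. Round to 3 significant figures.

d = 1/p = 1/0.3260″ = 3.0675 pc.
μ = 14800 mas/yr = 14.8 ″/yr.
v_t = 4.74 × μ × d = 4.74 × 14.8 × 3.0675 = 215.19 km/s.

215 km/s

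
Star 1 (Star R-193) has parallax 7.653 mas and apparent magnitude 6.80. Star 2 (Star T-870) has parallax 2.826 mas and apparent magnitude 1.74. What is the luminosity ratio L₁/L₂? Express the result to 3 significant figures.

d₁ = 1/p₁ = 1/0.007653″ = 130.67 pc; d₂ = 1/p₂ = 1/0.002826″ = 353.86 pc.
M₁ = m₁ − 5 log₁₀ d₁ + 5 = 6.80 − 10.5809 + 5 = 1.2191.
M₂ = 1.74 − 12.7442 + 5 = -6.0042.
L₁/L₂ = 10^(0.4(M₂ − M₁)) = 10^(0.4 × (-7.2233)) = 10^(-2.88932) = 0.0012903.

L₁/L₂ = 0.00129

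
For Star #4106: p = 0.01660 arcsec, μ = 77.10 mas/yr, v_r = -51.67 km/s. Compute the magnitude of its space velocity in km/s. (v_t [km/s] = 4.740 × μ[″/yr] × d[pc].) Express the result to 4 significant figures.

56.16 km/s

d = 1/p = 1/0.01660″ = 60.241 pc.
μ = 77.10 mas/yr = 0.07710 ″/yr.
v_t = 4.740 μ d = 4.740 × 0.07710 × 60.241 = 22.015 km/s.
v = √(v_r² + v_t²) = √((-51.67)² + 22.015²) = √3154.45 = 56.164 km/s.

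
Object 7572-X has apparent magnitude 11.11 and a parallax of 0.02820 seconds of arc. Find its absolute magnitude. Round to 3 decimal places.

M = 8.361

d = 1/p = 1/0.02820″ = 35.461 pc.
m − M = 5 log₁₀(35.461) − 5 = 7.7488 − 5 = 2.7488.
M = m − (m − M) = 11.11 − 2.7488 = 8.361.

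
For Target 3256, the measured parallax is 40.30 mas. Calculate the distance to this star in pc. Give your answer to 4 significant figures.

p = 40.30 mas = 0.04030 arcsec.
d = 1/p = 1/0.04030 = 24.814 pc.

24.81 pc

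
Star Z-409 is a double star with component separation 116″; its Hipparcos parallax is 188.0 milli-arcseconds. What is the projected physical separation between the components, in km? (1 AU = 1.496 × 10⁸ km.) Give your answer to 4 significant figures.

d = 1/p = 1/0.1880″ = 5.3191 pc.
At distance d (pc), an angle of θ arcsec spans θ·d AU: s = 116 × 5.3191 = 617.02 AU.
= 617.02 × 1.496 × 10⁸ km = 9.2306 × 10^10 km.

9.231 × 10^10 km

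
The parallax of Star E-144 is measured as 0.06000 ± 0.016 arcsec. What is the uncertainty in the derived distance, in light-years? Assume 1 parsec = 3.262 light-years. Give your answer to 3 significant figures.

14.5 ly

d = 1/p, so σ_d = σ_p / p².
σ_d = 0.0160 / (0.06000)² = 0.0160 / 0.0036 = 4.4444 pc = 4.4444 × 3.262 ly = 14.498 ly.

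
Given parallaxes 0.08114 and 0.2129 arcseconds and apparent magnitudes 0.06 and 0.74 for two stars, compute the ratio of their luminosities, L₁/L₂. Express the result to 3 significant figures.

d₁ = 1/p₁ = 1/0.08114″ = 12.324 pc; d₂ = 1/p₂ = 1/0.2129″ = 4.697 pc.
M₁ = m₁ − 5 log₁₀ d₁ + 5 = 0.06 − 5.4538 + 5 = -0.3938.
M₂ = 0.74 − 3.3591 + 5 = 2.3809.
L₁/L₂ = 10^(0.4(M₂ − M₁)) = 10^(0.4 × 2.7747) = 10^1.10988 = 12.879.

L₁/L₂ = 12.9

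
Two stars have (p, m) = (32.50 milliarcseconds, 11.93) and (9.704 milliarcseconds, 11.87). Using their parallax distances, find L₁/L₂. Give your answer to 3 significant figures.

L₁/L₂ = 0.0844

d₁ = 1/p₁ = 1/0.03250″ = 30.769 pc; d₂ = 1/p₂ = 1/0.009704″ = 103.05 pc.
M₁ = m₁ − 5 log₁₀ d₁ + 5 = 11.93 − 7.4406 + 5 = 9.4894.
M₂ = 11.87 − 10.0652 + 5 = 6.8048.
L₁/L₂ = 10^(0.4(M₂ − M₁)) = 10^(0.4 × (-2.6846)) = 10^(-1.07384) = 0.084365.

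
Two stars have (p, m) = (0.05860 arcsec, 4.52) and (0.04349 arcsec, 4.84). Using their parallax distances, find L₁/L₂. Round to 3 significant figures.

d₁ = 1/p₁ = 1/0.05860″ = 17.065 pc; d₂ = 1/p₂ = 1/0.04349″ = 22.994 pc.
M₁ = m₁ − 5 log₁₀ d₁ + 5 = 4.52 − 6.1605 + 5 = 3.3595.
M₂ = 4.84 − 6.8081 + 5 = 3.0319.
L₁/L₂ = 10^(0.4(M₂ − M₁)) = 10^(0.4 × (-0.3276)) = 10^(-0.13104) = 0.73954.

L₁/L₂ = 0.740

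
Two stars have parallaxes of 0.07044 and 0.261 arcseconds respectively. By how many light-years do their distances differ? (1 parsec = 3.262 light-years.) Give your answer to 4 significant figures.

33.81 ly

d_A = 1/0.07044″ = 14.196 pc; d_B = 1/0.2610″ = 3.8314 pc.
|d_B − d_A| = |3.8314 − 14.196| = 10.365 pc = 10.365 × 3.262 ly = 33.811 ly.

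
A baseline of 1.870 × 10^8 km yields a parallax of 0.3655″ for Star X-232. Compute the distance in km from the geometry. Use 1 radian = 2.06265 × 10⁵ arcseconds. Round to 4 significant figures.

θ = 0.3655″ = 0.3655/206265 = 1.7720 × 10^-6 rad.
d = B/θ = (1.870 × 10^8) / (1.7720 × 10^-6) = 1.0553 × 10^14 km.

1.055 × 10^14 km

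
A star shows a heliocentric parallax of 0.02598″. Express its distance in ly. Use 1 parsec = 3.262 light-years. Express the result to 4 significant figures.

125.6 ly

d = 1/p = 1/0.02598 = 38.491 pc.
In light-years: 38.491 × 3.262 = 125.56 ly.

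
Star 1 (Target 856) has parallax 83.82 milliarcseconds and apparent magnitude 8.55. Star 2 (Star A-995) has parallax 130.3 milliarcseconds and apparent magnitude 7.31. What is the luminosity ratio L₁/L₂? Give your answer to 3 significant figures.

L₁/L₂ = 0.771

d₁ = 1/p₁ = 1/0.08382″ = 11.93 pc; d₂ = 1/p₂ = 1/0.1303″ = 7.6746 pc.
M₁ = m₁ − 5 log₁₀ d₁ + 5 = 8.55 − 5.3832 + 5 = 8.1668.
M₂ = 7.31 − 4.4253 + 5 = 7.8847.
L₁/L₂ = 10^(0.4(M₂ − M₁)) = 10^(0.4 × (-0.2821)) = 10^(-0.11284) = 0.77119.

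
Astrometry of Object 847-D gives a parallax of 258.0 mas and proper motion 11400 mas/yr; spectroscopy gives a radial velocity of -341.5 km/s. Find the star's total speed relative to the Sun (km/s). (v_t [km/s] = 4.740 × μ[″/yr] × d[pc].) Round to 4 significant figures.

d = 1/p = 1/0.2580″ = 3.876 pc.
μ = 11400 mas/yr = 11.40 ″/yr.
v_t = 4.740 μ d = 4.740 × 11.40 × 3.876 = 209.44 km/s.
v = √(v_r² + v_t²) = √((-341.5)² + 209.44²) = √160487 = 400.61 km/s.

400.6 km/s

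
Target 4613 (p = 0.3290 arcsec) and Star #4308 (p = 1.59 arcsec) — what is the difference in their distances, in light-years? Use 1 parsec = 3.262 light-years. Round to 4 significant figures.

d_A = 1/0.3290″ = 3.0395 pc; d_B = 1/1.590″ = 0.62893 pc.
|d_B − d_A| = |0.62893 − 3.0395| = 2.4106 pc = 2.4106 × 3.262 ly = 7.8634 ly.

7.863 ly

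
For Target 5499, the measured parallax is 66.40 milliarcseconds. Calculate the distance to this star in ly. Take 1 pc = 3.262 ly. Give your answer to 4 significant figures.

p = 66.40 milliarcseconds = 0.06640 arcsec.
d = 1/p = 1/0.06640 = 15.06 pc.
In light-years: 15.06 × 3.262 = 49.126 ly.

49.13 ly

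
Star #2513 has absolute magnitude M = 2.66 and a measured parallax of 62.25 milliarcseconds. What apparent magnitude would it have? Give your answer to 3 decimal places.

d = 1/p = 1/0.06225″ = 16.064 pc.
m − M = 5 log₁₀ d − 5 = 5 log₁₀(16.064) − 5 = 6.0293 − 5 = 1.0293.
m = M + (m − M) = 2.66 + 1.0293 = 3.689.

m = 3.689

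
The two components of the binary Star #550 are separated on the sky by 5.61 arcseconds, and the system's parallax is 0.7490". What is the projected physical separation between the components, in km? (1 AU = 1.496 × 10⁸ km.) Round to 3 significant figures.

1.12 × 10^9 km

d = 1/p = 1/0.7490″ = 1.3351 pc.
At distance d (pc), an angle of θ arcsec spans θ·d AU: s = 5.61 × 1.3351 = 7.4899 AU.
= 7.4899 × 1.496 × 10⁸ km = 1.1205 × 10^9 km.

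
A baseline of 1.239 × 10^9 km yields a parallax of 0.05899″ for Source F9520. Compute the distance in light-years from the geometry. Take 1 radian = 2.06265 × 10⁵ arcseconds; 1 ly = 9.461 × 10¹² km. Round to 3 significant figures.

θ = 0.05899″ = 0.05899/206265 = 2.8599 × 10^-7 rad.
d = B/θ = (1.239 × 10^9) / (2.8599 × 10^-7) = 4.3323 × 10^15 km = (4.3323 × 10^15) / (9.461 × 10^12) ly = 457.91 ly.

458 ly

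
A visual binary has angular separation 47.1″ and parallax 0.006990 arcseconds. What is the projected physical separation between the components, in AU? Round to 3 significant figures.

6740 AU

d = 1/p = 1/0.006990″ = 143.06 pc.
At distance d (pc), an angle of θ arcsec spans θ·d AU: s = 47.1 × 143.06 = 6738.1 AU.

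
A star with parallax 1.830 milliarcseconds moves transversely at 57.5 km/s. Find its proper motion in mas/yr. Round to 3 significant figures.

d = 1/p = 1/0.001830″ = 546.45 pc.
μ = v_t / (4.74 d) = 57.5 / (4.74 × 546.45) = 57.5 / 2590.2 = 0.022199 ″/yr = 22.199 mas/yr.

22.2 mas/yr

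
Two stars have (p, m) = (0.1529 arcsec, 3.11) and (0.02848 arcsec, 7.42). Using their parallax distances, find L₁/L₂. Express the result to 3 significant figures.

d₁ = 1/p₁ = 1/0.1529″ = 6.5402 pc; d₂ = 1/p₂ = 1/0.02848″ = 35.112 pc.
M₁ = m₁ − 5 log₁₀ d₁ + 5 = 3.11 − 4.0780 + 5 = 4.0320.
M₂ = 7.42 − 7.7273 + 5 = 4.6927.
L₁/L₂ = 10^(0.4(M₂ − M₁)) = 10^(0.4 × 0.6607) = 10^0.26428 = 1.8377.

L₁/L₂ = 1.84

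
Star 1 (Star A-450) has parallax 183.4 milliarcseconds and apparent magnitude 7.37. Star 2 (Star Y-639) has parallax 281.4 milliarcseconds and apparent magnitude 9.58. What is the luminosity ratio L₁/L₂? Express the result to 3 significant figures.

L₁/L₂ = 18.0

d₁ = 1/p₁ = 1/0.1834″ = 5.4526 pc; d₂ = 1/p₂ = 1/0.2814″ = 3.5537 pc.
M₁ = m₁ − 5 log₁₀ d₁ + 5 = 7.37 − 3.6830 + 5 = 8.6870.
M₂ = 9.58 − 2.7534 + 5 = 11.8266.
L₁/L₂ = 10^(0.4(M₂ − M₁)) = 10^(0.4 × 3.1396) = 10^1.25584 = 18.024.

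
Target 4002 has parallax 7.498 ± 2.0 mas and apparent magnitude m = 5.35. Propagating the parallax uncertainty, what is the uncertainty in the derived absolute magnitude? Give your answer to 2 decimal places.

σ_M = 0.58 mag

M = m − 5 log₁₀ d + 5 = m + 5 log₁₀ p + 5, so ∂M/∂p = 5/(p ln 10).
σ_M = (5/ln 10) · (σ_p/p) = 2.1715 × 2.0/7.498 = 2.1715 × 0.26674 = 0.57923.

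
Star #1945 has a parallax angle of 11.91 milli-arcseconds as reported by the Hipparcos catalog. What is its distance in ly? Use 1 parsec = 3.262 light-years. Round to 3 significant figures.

274 ly

p = 11.91 milli-arcseconds = 0.01191 arcsec.
d = 1/p = 1/0.01191 = 83.963 pc.
In light-years: 83.963 × 3.262 = 273.89 ly.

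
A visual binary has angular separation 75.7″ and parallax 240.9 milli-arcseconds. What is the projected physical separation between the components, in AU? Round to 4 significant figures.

d = 1/p = 1/0.2409″ = 4.1511 pc.
At distance d (pc), an angle of θ arcsec spans θ·d AU: s = 75.7 × 4.1511 = 314.24 AU.

314.2 AU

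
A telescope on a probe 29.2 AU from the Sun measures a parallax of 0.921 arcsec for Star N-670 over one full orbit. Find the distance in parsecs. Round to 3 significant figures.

31.7 pc

With baseline B (in AU) and parallax p (in arcsec), d = B/p parsecs.
d = 29.2 / 0.921 = 31.705 pc.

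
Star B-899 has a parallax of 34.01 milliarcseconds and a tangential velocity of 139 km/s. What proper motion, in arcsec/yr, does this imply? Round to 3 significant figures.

0.997 arcsec/yr

d = 1/p = 1/0.03401″ = 29.403 pc.
μ = v_t / (4.74 d) = 139 / (4.74 × 29.403) = 139 / 139.37 = 0.99735 ″/yr.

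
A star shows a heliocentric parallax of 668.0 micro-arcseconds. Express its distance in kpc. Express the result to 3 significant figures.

1.50 kpc

p = 668.0 micro-arcseconds = 0.0006680 arcsec.
d = 1/p = 1/0.0006680 = 1497 pc.
= 1.497 kpc.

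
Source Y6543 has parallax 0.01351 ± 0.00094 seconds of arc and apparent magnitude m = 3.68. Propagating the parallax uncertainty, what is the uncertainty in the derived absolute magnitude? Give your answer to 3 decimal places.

σ_M = 0.151 mag

M = m − 5 log₁₀ d + 5 = m + 5 log₁₀ p + 5, so ∂M/∂p = 5/(p ln 10).
σ_M = (5/ln 10) · (σ_p/p) = 2.1715 × 0.00094/0.01351 = 2.1715 × 0.069578 = 0.15109.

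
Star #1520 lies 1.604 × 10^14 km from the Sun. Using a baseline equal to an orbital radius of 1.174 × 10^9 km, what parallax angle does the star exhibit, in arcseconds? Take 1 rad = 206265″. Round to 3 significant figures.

θ ≈ B/d = (1.174 × 10^9) / (1.604 × 10^14) = 7.3192 × 10^-6 rad.
In arcseconds: 7.3192 × 10^-6 × 206265 = 1.5097″.

1.51 arcsec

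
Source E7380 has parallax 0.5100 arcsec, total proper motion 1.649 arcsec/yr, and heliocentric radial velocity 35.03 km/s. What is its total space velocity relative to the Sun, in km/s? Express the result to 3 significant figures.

38.2 km/s

d = 1/p = 1/0.5100″ = 1.9608 pc.
v_t = 4.740 μ d = 4.740 × 1.649 × 1.9608 = 15.326 km/s.
v = √(v_r² + v_t²) = √(35.03² + 15.326²) = √1461.99 = 38.236 km/s.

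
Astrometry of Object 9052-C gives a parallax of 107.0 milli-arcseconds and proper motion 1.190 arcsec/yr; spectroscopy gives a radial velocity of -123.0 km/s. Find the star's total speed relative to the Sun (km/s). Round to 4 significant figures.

d = 1/p = 1/0.1070″ = 9.3458 pc.
v_t = 4.740 μ d = 4.740 × 1.190 × 9.3458 = 52.716 km/s.
v = √(v_r² + v_t²) = √((-123.0)² + 52.716²) = √17908 = 133.82 km/s.

133.8 km/s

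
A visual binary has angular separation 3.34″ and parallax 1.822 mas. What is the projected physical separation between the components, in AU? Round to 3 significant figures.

1830 AU

d = 1/p = 1/0.001822″ = 548.85 pc.
At distance d (pc), an angle of θ arcsec spans θ·d AU: s = 3.34 × 548.85 = 1833.2 AU.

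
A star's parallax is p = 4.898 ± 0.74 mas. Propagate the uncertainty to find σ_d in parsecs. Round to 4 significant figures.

30.85 pc

d = 1/p, so σ_d = σ_p / p².
σ_d = 0.000740 / (0.004898)² = 0.000740 / 0.00002399 = 30.846 pc.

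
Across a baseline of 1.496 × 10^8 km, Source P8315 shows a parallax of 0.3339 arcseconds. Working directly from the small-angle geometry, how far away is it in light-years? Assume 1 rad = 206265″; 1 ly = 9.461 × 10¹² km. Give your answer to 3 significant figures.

θ = 0.3339″ = 0.3339/206265 = 1.6188 × 10^-6 rad.
d = B/θ = (1.496 × 10^8) / (1.6188 × 10^-6) = 9.2414 × 10^13 km = (9.2414 × 10^13) / (9.461 × 10^12) ly = 9.7679 ly.

9.77 ly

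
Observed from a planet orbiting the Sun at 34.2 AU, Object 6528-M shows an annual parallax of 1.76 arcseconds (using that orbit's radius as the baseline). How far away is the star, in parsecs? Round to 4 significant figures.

With baseline B (in AU) and parallax p (in arcsec), d = B/p parsecs.
d = 34.2 / 1.76 = 19.432 pc.

19.43 pc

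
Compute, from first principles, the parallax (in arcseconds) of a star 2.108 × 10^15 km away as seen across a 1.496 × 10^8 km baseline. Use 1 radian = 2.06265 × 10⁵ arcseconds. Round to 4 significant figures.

0.01464 arcsec

θ ≈ B/d = (1.496 × 10^8) / (2.108 × 10^15) = 7.0968 × 10^-8 rad.
In arcseconds: 7.0968 × 10^-8 × 206265 = 0.014638″.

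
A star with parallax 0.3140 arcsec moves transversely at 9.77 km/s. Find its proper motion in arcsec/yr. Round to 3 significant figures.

d = 1/p = 1/0.3140″ = 3.1847 pc.
μ = v_t / (4.74 d) = 9.77 / (4.74 × 3.1847) = 9.77 / 15.095 = 0.64723 ″/yr.

0.647 arcsec/yr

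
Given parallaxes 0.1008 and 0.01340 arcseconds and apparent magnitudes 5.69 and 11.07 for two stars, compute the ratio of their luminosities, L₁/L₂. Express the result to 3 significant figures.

d₁ = 1/p₁ = 1/0.1008″ = 9.9206 pc; d₂ = 1/p₂ = 1/0.01340″ = 74.627 pc.
M₁ = m₁ − 5 log₁₀ d₁ + 5 = 5.69 − 4.9827 + 5 = 5.7073.
M₂ = 11.07 − 9.3645 + 5 = 6.7055.
L₁/L₂ = 10^(0.4(M₂ − M₁)) = 10^(0.4 × 0.9982) = 10^0.39928 = 2.5077.

L₁/L₂ = 2.51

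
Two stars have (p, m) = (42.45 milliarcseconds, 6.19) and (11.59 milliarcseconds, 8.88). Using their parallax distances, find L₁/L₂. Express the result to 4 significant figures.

L₁/L₂ = 0.8880

d₁ = 1/p₁ = 1/0.04245″ = 23.557 pc; d₂ = 1/p₂ = 1/0.01159″ = 86.281 pc.
M₁ = m₁ − 5 log₁₀ d₁ + 5 = 6.19 − 6.8606 + 5 = 4.3294.
M₂ = 8.88 − 9.6796 + 5 = 4.2004.
L₁/L₂ = 10^(0.4(M₂ − M₁)) = 10^(0.4 × (-0.1290)) = 10^(-0.05160) = 0.88797.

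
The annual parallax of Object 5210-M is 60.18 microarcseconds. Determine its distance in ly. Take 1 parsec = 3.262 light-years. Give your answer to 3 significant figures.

54200 ly

p = 60.18 microarcseconds = 0.00006018 arcsec.
d = 1/p = 1/0.00006018 = 16617 pc.
In light-years: 16617 × 3.262 = 54205 ly.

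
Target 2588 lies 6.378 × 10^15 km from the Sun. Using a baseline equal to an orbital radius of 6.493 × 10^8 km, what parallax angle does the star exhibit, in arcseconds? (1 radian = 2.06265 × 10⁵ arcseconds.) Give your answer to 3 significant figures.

0.0210 arcsec

θ ≈ B/d = (6.493 × 10^8) / (6.378 × 10^15) = 1.0180 × 10^-7 rad.
In arcseconds: 1.0180 × 10^-7 × 206265 = 0.020998″.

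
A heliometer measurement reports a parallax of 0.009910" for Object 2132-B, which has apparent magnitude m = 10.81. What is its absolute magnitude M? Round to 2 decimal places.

d = 1/p = 1/0.009910″ = 100.91 pc.
m − M = 5 log₁₀(100.91) − 5 = 10.0197 − 5 = 5.0197.
M = m − (m − M) = 10.81 − 5.0197 = 5.79.

M = 5.79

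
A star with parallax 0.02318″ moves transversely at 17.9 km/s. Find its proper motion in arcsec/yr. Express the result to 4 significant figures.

0.08754 arcsec/yr

d = 1/p = 1/0.02318″ = 43.141 pc.
μ = v_t / (4.74 d) = 17.9 / (4.74 × 43.141) = 17.9 / 204.49 = 0.087535 ″/yr.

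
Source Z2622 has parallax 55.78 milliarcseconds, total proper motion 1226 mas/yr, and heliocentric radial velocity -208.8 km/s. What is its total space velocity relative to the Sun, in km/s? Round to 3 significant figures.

d = 1/p = 1/0.05578″ = 17.928 pc.
μ = 1226 mas/yr = 1.226 ″/yr.
v_t = 4.740 μ d = 4.740 × 1.226 × 17.928 = 104.18 km/s.
v = √(v_r² + v_t²) = √((-208.8)² + 104.18²) = √54450.9 = 233.35 km/s.

233 km/s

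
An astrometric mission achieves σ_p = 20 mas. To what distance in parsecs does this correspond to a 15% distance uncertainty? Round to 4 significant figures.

7.500 pc

σ_d/d = σ_p/p, so the condition is σ_p/p ≤ 0.15, i.e. p ≥ σ_p/0.15.
p_min = 20/0.15 = 133.33 mas = 0.13333 arcsec.
d_max = 1/p_min = 1/0.13333 = 7.5002 pc.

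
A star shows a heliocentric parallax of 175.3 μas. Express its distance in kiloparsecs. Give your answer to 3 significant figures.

5.70 kpc

p = 175.3 μas = 0.0001753 arcsec.
d = 1/p = 1/0.0001753 = 5704.5 pc.
= 5.7045 kpc.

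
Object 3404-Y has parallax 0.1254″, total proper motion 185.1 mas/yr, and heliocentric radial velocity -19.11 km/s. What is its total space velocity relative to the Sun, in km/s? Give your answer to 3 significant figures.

20.4 km/s

d = 1/p = 1/0.1254″ = 7.9745 pc.
μ = 185.1 mas/yr = 0.1851 ″/yr.
v_t = 4.740 μ d = 4.740 × 0.1851 × 7.9745 = 6.9966 km/s.
v = √(v_r² + v_t²) = √((-19.11)² + 6.9966²) = √414.145 = 20.351 km/s.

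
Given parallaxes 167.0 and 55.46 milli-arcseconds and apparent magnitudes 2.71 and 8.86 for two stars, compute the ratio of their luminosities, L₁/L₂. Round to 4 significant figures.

d₁ = 1/p₁ = 1/0.1670″ = 5.988 pc; d₂ = 1/p₂ = 1/0.05546″ = 18.031 pc.
M₁ = m₁ − 5 log₁₀ d₁ + 5 = 2.71 − 3.8864 + 5 = 3.8236.
M₂ = 8.86 − 6.2801 + 5 = 7.5799.
L₁/L₂ = 10^(0.4(M₂ − M₁)) = 10^(0.4 × 3.7563) = 10^1.50252 = 31.807.

L₁/L₂ = 31.81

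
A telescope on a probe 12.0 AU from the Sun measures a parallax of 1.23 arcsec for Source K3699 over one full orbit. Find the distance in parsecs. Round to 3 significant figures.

9.76 pc

With baseline B (in AU) and parallax p (in arcsec), d = B/p parsecs.
d = 12.0 / 1.23 = 9.7561 pc.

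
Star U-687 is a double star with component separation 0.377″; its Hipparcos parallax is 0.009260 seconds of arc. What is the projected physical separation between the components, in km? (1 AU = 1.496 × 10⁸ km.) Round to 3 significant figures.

d = 1/p = 1/0.009260″ = 107.99 pc.
At distance d (pc), an angle of θ arcsec spans θ·d AU: s = 0.377 × 107.99 = 40.712 AU.
= 40.712 × 1.496 × 10⁸ km = 6.0905 × 10^9 km.

6.09 × 10^9 km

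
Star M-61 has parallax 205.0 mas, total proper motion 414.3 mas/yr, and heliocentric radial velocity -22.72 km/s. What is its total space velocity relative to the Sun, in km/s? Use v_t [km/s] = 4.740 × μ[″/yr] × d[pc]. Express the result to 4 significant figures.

24.66 km/s

d = 1/p = 1/0.2050″ = 4.878 pc.
μ = 414.3 mas/yr = 0.4143 ″/yr.
v_t = 4.740 μ d = 4.740 × 0.4143 × 4.878 = 9.5793 km/s.
v = √(v_r² + v_t²) = √((-22.72)² + 9.5793²) = √607.961 = 24.657 km/s.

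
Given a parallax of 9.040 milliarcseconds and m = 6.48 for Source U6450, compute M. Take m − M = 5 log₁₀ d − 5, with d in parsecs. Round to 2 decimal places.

d = 1/p = 1/0.009040″ = 110.62 pc.
m − M = 5 log₁₀(110.62) − 5 = 10.2192 − 5 = 5.2192.
M = m − (m − M) = 6.48 − 5.2192 = 1.26.

M = 1.26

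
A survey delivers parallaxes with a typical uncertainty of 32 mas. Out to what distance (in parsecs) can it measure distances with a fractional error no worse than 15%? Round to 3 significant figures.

4.69 pc

σ_d/d = σ_p/p, so the condition is σ_p/p ≤ 0.15, i.e. p ≥ σ_p/0.15.
p_min = 32/0.15 = 213.33 mas = 0.21333 arcsec.
d_max = 1/p_min = 1/0.21333 = 4.6876 pc.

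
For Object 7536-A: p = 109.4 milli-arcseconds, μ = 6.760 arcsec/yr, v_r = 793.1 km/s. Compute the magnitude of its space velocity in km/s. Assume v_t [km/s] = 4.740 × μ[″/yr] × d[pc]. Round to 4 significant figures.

d = 1/p = 1/0.1094″ = 9.1408 pc.
v_t = 4.740 μ d = 4.740 × 6.760 × 9.1408 = 292.89 km/s.
v = √(v_r² + v_t²) = √(793.1² + 292.89²) = √714792 = 845.45 km/s.

845.5 km/s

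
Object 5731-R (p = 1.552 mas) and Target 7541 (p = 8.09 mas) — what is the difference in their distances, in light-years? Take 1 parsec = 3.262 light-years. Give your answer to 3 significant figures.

1700 ly

d_A = 1/0.001552″ = 644.33 pc; d_B = 1/0.008090″ = 123.61 pc.
|d_B − d_A| = |123.61 − 644.33| = 520.72 pc = 520.72 × 3.262 ly = 1698.6 ly.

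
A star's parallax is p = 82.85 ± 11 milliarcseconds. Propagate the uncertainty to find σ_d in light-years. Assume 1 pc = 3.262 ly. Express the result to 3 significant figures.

d = 1/p, so σ_d = σ_p / p².
σ_d = 0.0110 / (0.08285)² = 0.0110 / 0.0068641 = 1.6025 pc = 1.6025 × 3.262 ly = 5.2274 ly.

5.23 ly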